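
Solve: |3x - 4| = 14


An absolute value equation |expr| = 14 gives two cases:
Case 1: 3x - 4 = 14
  3x = 18, so x = 6
Case 2: 3x - 4 = -14
  3x = -10, so x = -10/3

x = -10/3, x = 6


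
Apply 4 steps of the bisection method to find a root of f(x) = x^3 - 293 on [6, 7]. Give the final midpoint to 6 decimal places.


f(x) = x^3 - 293
f(6) = -77 < 0
f(7) = 50 > 0

Step 1: midpoint = (6.000000 + 7.000000)/2 = 6.500000
  f(6.500000) = -18.375000
  f(mid) < 0, so root is in [6.500000, 7.000000]

Step 2: midpoint = (6.500000 + 7.000000)/2 = 6.750000
  f(6.750000) = 14.546875
  f(mid) > 0, so root is in [6.500000, 6.750000]

Step 3: midpoint = (6.500000 + 6.750000)/2 = 6.625000
  f(6.625000) = -2.224609
  f(mid) < 0, so root is in [6.625000, 6.750000]

Step 4: midpoint = (6.625000 + 6.750000)/2 = 6.687500
  f(6.687500) = 6.082764
  f(mid) > 0, so root is in [6.625000, 6.687500]

midpoint = 6.687500


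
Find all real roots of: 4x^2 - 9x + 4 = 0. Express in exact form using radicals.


Using the quadratic formula: x = (-b ± sqrt(b^2 - 4ac)) / (2a)
Here a = 4, b = -9, c = 4
Discriminant = b^2 - 4ac = (-9)^2 - 4(4)(4) = 81 - 64 = 17
Since discriminant = 17 > 0, there are two real roots.
x = (9 ± sqrt(17)) / 8
Numerically: x ≈ 1.6404 or x ≈ 0.6096

x = (9 + sqrt(17)) / 8 or x = (9 - sqrt(17)) / 8


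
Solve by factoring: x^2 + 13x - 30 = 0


We need two numbers that multiply to -30 and add to 13.
Those numbers are -2 and 15 (since (-2) * 15 = -30 and (-2) + 15 = 13).
So x^2 + 13x - 30 = (x - 2)(x + 15) = 0
Setting each factor to zero: x = 2 or x = -15

x = -15, x = 2


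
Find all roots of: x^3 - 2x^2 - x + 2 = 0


Let p(x) = x^3 - 2x^2 - x + 2. By the rational root theorem (leading coefficient 1), any rational root is an integer divisor of 2: try ±1, ±2, ... in turn.
Test x = 1: value = 0 ✓, so (x - 1) is a factor.
Synthetic division by (x - 1): bring down 1; 1(1) - 2 = -1; (-1)(1) - 1 = -2; (-2)(1) + 2 = 0 → quotient x^2 - x - 2, remainder 0.
Solve the quadratic x^2 - x - 2 = 0: discriminant = (-1)^2 - 4(1)(-2) = 1 + 8 = 9.
sqrt(9) = 3, so x = (1 ± 3)/2: x = 2 or x = -1.
Collecting all roots found:

x = -1, x = 1, x = 2


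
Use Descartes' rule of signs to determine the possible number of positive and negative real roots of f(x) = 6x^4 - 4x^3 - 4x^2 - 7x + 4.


Descartes' rule of signs:

For positive roots, count sign changes in f(x) = 6x^4 - 4x^3 - 4x^2 - 7x + 4:
Signs of coefficients: +, -, -, -, +
Number of sign changes: 2
Possible positive real roots: 2, 0

For negative roots, examine f(-x) = 6x^4 + 4x^3 - 4x^2 + 7x + 4:
Signs of coefficients: +, +, -, +, +
Number of sign changes: 2
Possible negative real roots: 2, 0

Positive roots: 2 or 0; Negative roots: 2 or 0


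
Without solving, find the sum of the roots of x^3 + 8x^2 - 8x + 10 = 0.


By Vieta's formulas for x^3 + bx^2 + cx + d = 0:
  r1 + r2 + r3 = -b/a = -8
  r1*r2 + r1*r3 + r2*r3 = c/a = -8
  r1*r2*r3 = -d/a = -10


Sum = -8


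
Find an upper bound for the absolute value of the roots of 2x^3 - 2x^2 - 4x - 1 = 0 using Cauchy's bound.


Cauchy's bound: all roots r satisfy |r| <= 1 + max(|a_i/a_n|) for i = 0,...,n-1
where a_n is the leading coefficient.

Coefficients: [2, -2, -4, -1]
Leading coefficient a_n = 2
Ratios |a_i/a_n|: 1, 2, 1/2
Maximum ratio: 2
Cauchy's bound: |r| <= 1 + 2 = 3

Upper bound = 3


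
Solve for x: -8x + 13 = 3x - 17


Starting with: -8x + 13 = 3x - 17
Move all x terms to left: (-8 - 3)x = -17 - 13
Simplify: -11x = -30
Divide both sides by -11: x = 30/11

x = 30/11


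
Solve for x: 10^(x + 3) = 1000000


Express both sides with the same base.
1000000 = 10^6
Since the bases match, equate exponents: x + 3 = 6
So x = 6 - (3) = 3

x = 3


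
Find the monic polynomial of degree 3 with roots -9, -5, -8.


A monic polynomial with roots -9, -5, -8 is:
p(x) = (x + 9)(x + 5)(x + 8)
After multiplying by (x + 9): x + 9
After multiplying by (x + 5): x^2 + 14x + 45
After multiplying by (x + 8): x^3 + 22x^2 + 157x + 360

x^3 + 22x^2 + 157x + 360


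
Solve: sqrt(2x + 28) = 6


Square both sides: 2x + 28 = 6^2 = 36
2x = 36 - 28 = 8
x = 4
Check: sqrt(2*4 + 28) = sqrt(36) = 6 ✓

x = 4


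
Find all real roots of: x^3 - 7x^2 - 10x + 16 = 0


Let p(x) = x^3 - 7x^2 - 10x + 16. By the rational root theorem (leading coefficient 1), any rational root is an integer divisor of 16: try ±1, ±2, ... in turn.
Test x = 1: value = 0 ✓, so (x - 1) is a factor.
Synthetic division by (x - 1): bring down 1; 1(1) - 7 = -6; (-6)(1) - 10 = -16; (-16)(1) + 16 = 0 → quotient x^2 - 6x - 16, remainder 0.
Solve the quadratic x^2 - 6x - 16 = 0: discriminant = (-6)^2 - 4(1)(-16) = 36 + 64 = 100.
sqrt(100) = 10, so x = (6 ± 10)/2: x = 8 or x = -2.

x = -2, x = 1, x = 8


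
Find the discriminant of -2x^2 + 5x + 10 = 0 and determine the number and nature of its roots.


For ax^2 + bx + c = 0, discriminant D = b^2 - 4ac
Here a = -2, b = 5, c = 10
D = (5)^2 - 4(-2)(10) = 25 + 80 = 105

D = 105 > 0 but not a perfect square
The equation has 2 distinct real irrational roots.

Discriminant = 105, 2 distinct real irrational roots


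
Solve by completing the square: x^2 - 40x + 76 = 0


Start: x^2 - 40x + 76 = 0
Move constant: x^2 - 40x = -76
Half of -40 is -20, squared is 400
Add 400 to both sides: x^2 - 40x + 400 = 324
(x - 20)^2 = 324
x - 20 = ±18
x = 20 + 18 = 38 or x = 20 - 18 = 2

x = 2, x = 38


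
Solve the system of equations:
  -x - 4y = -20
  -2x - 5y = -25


Using Cramer's rule:
Determinant D = (-1)(-5) - (-2)(-4) = 5 - 8 = -3
Dx = (-20)(-5) - (-25)(-4) = 100 - 100 = 0
Dy = (-1)(-25) - (-2)(-20) = 25 - 40 = -15
x = Dx/D = 0/-3 = 0
y = Dy/D = -15/-3 = 5

x = 0, y = 5


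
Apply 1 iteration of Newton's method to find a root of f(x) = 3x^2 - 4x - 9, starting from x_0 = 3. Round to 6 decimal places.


Newton's method: x_(n+1) = x_n - f(x_n)/f'(x_n)
f(x) = 3x^2 - 4x - 9
f'(x) = 6x - 4

Iteration 1:
  f(3.000000) = 6.000000
  f'(3.000000) = 14.000000
  x_1 = 3.000000 - (6.000000)/(14.000000) = 2.571429

x_1 = 2.571429


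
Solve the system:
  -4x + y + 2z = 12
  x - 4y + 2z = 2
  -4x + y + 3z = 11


Using Cramer's rule. Expand each determinant along the first row.
D  = (-4)*[(-4)*3 - 2*1] - 1*[1*3 - 2*(-4)] + 2*[1*1 - (-4)*(-4)]
  = (-4)*(-14) - 1*(11) + 2*(-15) = 15
Dx = 12*[(-4)*3 - 2*1] - 1*[2*3 - 2*11] + 2*[2*1 - (-4)*11]
  = 12*(-14) - 1*(-16) + 2*(46) = -60
Dy = (-4)*[2*3 - 2*11] - 12*[1*3 - 2*(-4)] + 2*[1*11 - 2*(-4)]
  = (-4)*(-16) - 12*(11) + 2*(19) = -30
Dz = (-4)*[(-4)*11 - 2*1] - 1*[1*11 - 2*(-4)] + 12*[1*1 - (-4)*(-4)]
  = (-4)*(-46) - 1*(19) + 12*(-15) = -15
x = Dx/D = -60/15 = -4, y = Dy/D = -30/15 = -2, z = Dz/D = -15/15 = -1
Check eq1: (-4)(-4) + (1)(-2) + (2)(-1) = 12 = 12 ✓
Check eq2: (1)(-4) + (-4)(-2) + (2)(-1) = 2 = 2 ✓
Check eq3: (-4)(-4) + (1)(-2) + (3)(-1) = 11 = 11 ✓

x = -4, y = -2, z = -1


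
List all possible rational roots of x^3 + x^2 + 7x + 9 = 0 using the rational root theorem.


Rational root theorem: possible roots are ±p/q where:
  p divides the constant term (9): p ∈ {1, 3, 9}
  q divides the leading coefficient (1): q ∈ {1}

All possible rational roots: -9, -3, -1, 1, 3, 9

-9, -3, -1, 1, 3, 9


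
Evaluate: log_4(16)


We need the exponent such that 4^? = 16
4^2 = 16
Therefore log_4(16) = 2

2


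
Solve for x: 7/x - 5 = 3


Subtract -5 from both sides: 7/x = 8
Multiply both sides by x: 7 = 8 * x
Divide by 8: x = 7/8

x = 7/8


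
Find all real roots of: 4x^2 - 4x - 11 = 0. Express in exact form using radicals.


Using the quadratic formula: x = (-b ± sqrt(b^2 - 4ac)) / (2a)
Here a = 4, b = -4, c = -11
Discriminant = b^2 - 4ac = (-4)^2 - 4(4)(-11) = 16 + 176 = 192
Since discriminant = 192 > 0, there are two real roots.
x = (4 ± 8*sqrt(3)) / 8
Simplifying: x = (1 ± 2*sqrt(3)) / 2
Numerically: x ≈ 2.2321 or x ≈ -1.2321

x = (1 + 2*sqrt(3)) / 2 or x = (1 - 2*sqrt(3)) / 2


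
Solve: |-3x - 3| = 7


An absolute value equation |expr| = 7 gives two cases:
Case 1: -3x - 3 = 7
  -3x = 10, so x = -10/3
Case 2: -3x - 3 = -7
  -3x = -4, so x = 4/3

x = -10/3, x = 4/3


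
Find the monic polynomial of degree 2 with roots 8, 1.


A monic polynomial with roots 8, 1 is:
p(x) = (x - 8)(x - 1)
After multiplying by (x - 8): x - 8
After multiplying by (x - 1): x^2 - 9x + 8

x^2 - 9x + 8


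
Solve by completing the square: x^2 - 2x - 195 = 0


Start: x^2 - 2x - 195 = 0
Move constant: x^2 - 2x = 195
Half of -2 is -1, squared is 1
Add 1 to both sides: x^2 - 2x + 1 = 196
(x - 1)^2 = 196
x - 1 = ±14
x = 1 + 14 = 15 or x = 1 - 14 = -13

x = -13, x = 15


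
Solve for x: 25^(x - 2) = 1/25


Express both sides with the same base.
1/25 = 25^(-1)
Since the bases match, equate exponents: x - 2 = -1
So x = -1 - (-2) = 1

x = 1


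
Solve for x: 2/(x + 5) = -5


Multiply both sides by (x + 5): 2 = -5(x + 5)
Distribute: 2 = -5x - 25
-5x = 2 + 25 = 27
x = -27/5

x = -27/5


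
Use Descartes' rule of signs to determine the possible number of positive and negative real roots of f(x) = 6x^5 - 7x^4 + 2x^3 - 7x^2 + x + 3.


Descartes' rule of signs:

For positive roots, count sign changes in f(x) = 6x^5 - 7x^4 + 2x^3 - 7x^2 + x + 3:
Signs of coefficients: +, -, +, -, +, +
Number of sign changes: 4
Possible positive real roots: 4, 2, 0

For negative roots, examine f(-x) = -6x^5 - 7x^4 - 2x^3 - 7x^2 - x + 3:
Signs of coefficients: -, -, -, -, -, +
Number of sign changes: 1
Possible negative real roots: 1

Positive roots: 4 or 2 or 0; Negative roots: 1


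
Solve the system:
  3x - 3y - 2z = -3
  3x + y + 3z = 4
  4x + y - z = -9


Using Cramer's rule. Expand each determinant along the first row.
D  = 3*[1*(-1) - 3*1] - (-3)*[3*(-1) - 3*4] + (-2)*[3*1 - 1*4]
  = 3*(-4) - (-3)*(-15) + (-2)*(-1) = -55
Dx = (-3)*[1*(-1) - 3*1] - (-3)*[4*(-1) - 3*(-9)] + (-2)*[4*1 - 1*(-9)]
  = (-3)*(-4) - (-3)*(23) + (-2)*(13) = 55
Dy = 3*[4*(-1) - 3*(-9)] - (-3)*[3*(-1) - 3*4] + (-2)*[3*(-9) - 4*4]
  = 3*(23) - (-3)*(-15) + (-2)*(-43) = 110
Dz = 3*[1*(-9) - 4*1] - (-3)*[3*(-9) - 4*4] + (-3)*[3*1 - 1*4]
  = 3*(-13) - (-3)*(-43) + (-3)*(-1) = -165
x = Dx/D = 55/-55 = -1, y = Dy/D = 110/-55 = -2, z = Dz/D = -165/-55 = 3
Check eq1: (3)(-1) + (-3)(-2) + (-2)(3) = -3 = -3 ✓
Check eq2: (3)(-1) + (1)(-2) + (3)(3) = 4 = 4 ✓
Check eq3: (4)(-1) + (1)(-2) + (-1)(3) = -9 = -9 ✓

x = -1, y = -2, z = 3


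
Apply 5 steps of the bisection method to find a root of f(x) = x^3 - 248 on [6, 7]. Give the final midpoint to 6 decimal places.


f(x) = x^3 - 248
f(6) = -32 < 0
f(7) = 95 > 0

Step 1: midpoint = (6.000000 + 7.000000)/2 = 6.500000
  f(6.500000) = 26.625000
  f(mid) > 0, so root is in [6.000000, 6.500000]

Step 2: midpoint = (6.000000 + 6.500000)/2 = 6.250000
  f(6.250000) = -3.859375
  f(mid) < 0, so root is in [6.250000, 6.500000]

Step 3: midpoint = (6.250000 + 6.500000)/2 = 6.375000
  f(6.375000) = 11.083984
  f(mid) > 0, so root is in [6.250000, 6.375000]

Step 4: midpoint = (6.250000 + 6.375000)/2 = 6.312500
  f(6.312500) = 3.538330
  f(mid) > 0, so root is in [6.250000, 6.312500]

Step 5: midpoint = (6.250000 + 6.312500)/2 = 6.281250
  f(6.281250) = -0.178925
  f(mid) < 0, so root is in [6.281250, 6.312500]

midpoint = 6.281250


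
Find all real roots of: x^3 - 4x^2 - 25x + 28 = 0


Let p(x) = x^3 - 4x^2 - 25x + 28. By the rational root theorem (leading coefficient 1), any rational root is an integer divisor of 28: try ±1, ±2, ... in turn.
Test x = 1: value = 0 ✓, so (x - 1) is a factor.
Synthetic division by (x - 1): bring down 1; 1(1) - 4 = -3; (-3)(1) - 25 = -28; (-28)(1) + 28 = 0 → quotient x^2 - 3x - 28, remainder 0.
Solve the quadratic x^2 - 3x - 28 = 0: discriminant = (-3)^2 - 4(1)(-28) = 9 + 112 = 121.
sqrt(121) = 11, so x = (3 ± 11)/2: x = 7 or x = -4.

x = -4, x = 1, x = 7


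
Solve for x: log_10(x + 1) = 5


Convert to exponential form: x + 1 = 10^5 = 100000
x = 100000 - 1 = 99999
Check: log_10(99999 + 1) = log_10(100000) = log_10(100000) = 5 ✓

x = 99999


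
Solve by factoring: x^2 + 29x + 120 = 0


We need two numbers that multiply to 120 and add to 29.
Those numbers are 24 and 5 (since 24 * 5 = 120 and 24 + 5 = 29).
So x^2 + 29x + 120 = (x + 24)(x + 5) = 0
Setting each factor to zero: x = -24 or x = -5

x = -24, x = -5


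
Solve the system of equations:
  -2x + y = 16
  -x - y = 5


Using Cramer's rule:
Determinant D = (-2)(-1) - (-1)(1) = 2 + 1 = 3
Dx = (16)(-1) - (5)(1) = -16 - 5 = -21
Dy = (-2)(5) - (-1)(16) = -10 + 16 = 6
x = Dx/D = -21/3 = -7
y = Dy/D = 6/3 = 2

x = -7, y = 2


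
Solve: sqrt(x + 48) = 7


Square both sides: x + 48 = 7^2 = 49
x = 49 - 48 = 1
x = 1
Check: sqrt(1*1 + 48) = sqrt(49) = 7 ✓

x = 1


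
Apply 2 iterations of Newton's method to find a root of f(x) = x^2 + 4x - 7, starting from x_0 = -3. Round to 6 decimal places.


Newton's method: x_(n+1) = x_n - f(x_n)/f'(x_n)
f(x) = x^2 + 4x - 7
f'(x) = 2x + 4

Iteration 1:
  f(-3.000000) = -10.000000
  f'(-3.000000) = -2.000000
  x_1 = -3.000000 - (-10.000000)/(-2.000000) = -8.000000

Iteration 2:
  f(-8.000000) = 25.000000
  f'(-8.000000) = -12.000000
  x_2 = -8.000000 - (25.000000)/(-12.000000) = -5.916667

x_2 = -5.916667


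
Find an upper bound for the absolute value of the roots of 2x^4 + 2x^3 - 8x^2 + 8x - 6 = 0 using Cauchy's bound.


Cauchy's bound: all roots r satisfy |r| <= 1 + max(|a_i/a_n|) for i = 0,...,n-1
where a_n is the leading coefficient.

Coefficients: [2, 2, -8, 8, -6]
Leading coefficient a_n = 2
Ratios |a_i/a_n|: 1, 4, 4, 3
Maximum ratio: 4
Cauchy's bound: |r| <= 1 + 4 = 5

Upper bound = 5


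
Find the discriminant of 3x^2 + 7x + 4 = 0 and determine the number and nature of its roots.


For ax^2 + bx + c = 0, discriminant D = b^2 - 4ac
Here a = 3, b = 7, c = 4
D = (7)^2 - 4(3)(4) = 49 - 48 = 1

D = 1 > 0 and is a perfect square (sqrt = 1)
The equation has 2 distinct real rational roots.

Discriminant = 1, 2 distinct real rational roots


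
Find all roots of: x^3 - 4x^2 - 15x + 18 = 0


Let p(x) = x^3 - 4x^2 - 15x + 18. By the rational root theorem (leading coefficient 1), any rational root is an integer divisor of 18: try ±1, ±2, ... in turn.
Test x = 1: value = 0 ✓, so (x - 1) is a factor.
Synthetic division by (x - 1): bring down 1; 1(1) - 4 = -3; (-3)(1) - 15 = -18; (-18)(1) + 18 = 0 → quotient x^2 - 3x - 18, remainder 0.
Solve the quadratic x^2 - 3x - 18 = 0: discriminant = (-3)^2 - 4(1)(-18) = 9 + 72 = 81.
sqrt(81) = 9, so x = (3 ± 9)/2: x = 6 or x = -3.
Collecting all roots found:

x = -3, x = 1, x = 6


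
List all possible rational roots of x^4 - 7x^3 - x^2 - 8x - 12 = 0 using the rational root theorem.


Rational root theorem: possible roots are ±p/q where:
  p divides the constant term (-12): p ∈ {1, 2, 3, 4, 6, 12}
  q divides the leading coefficient (1): q ∈ {1}

All possible rational roots: -12, -6, -4, -3, -2, -1, 1, 2, 3, 4, 6, 12

-12, -6, -4, -3, -2, -1, 1, 2, 3, 4, 6, 12


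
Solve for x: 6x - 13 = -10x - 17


Starting with: 6x - 13 = -10x - 17
Move all x terms to left: (6 + 10)x = -17 + 13
Simplify: 16x = -4
Divide both sides by 16: x = -1/4

x = -1/4


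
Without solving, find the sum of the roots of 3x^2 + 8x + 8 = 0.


By Vieta's formulas for ax^2 + bx + c = 0:
  Sum of roots = -b/a
  Product of roots = c/a

Here a = 3, b = 8, c = 8
Sum = -(8)/3 = -8/3
Product = 8/3 = 8/3

Sum = -8/3


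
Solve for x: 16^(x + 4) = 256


Express both sides with the same base.
256 = 16^2
Since the bases match, equate exponents: x + 4 = 2
So x = 2 - (4) = -2

x = -2


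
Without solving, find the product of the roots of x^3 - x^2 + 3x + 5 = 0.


By Vieta's formulas for x^3 + bx^2 + cx + d = 0:
  r1 + r2 + r3 = -b/a = 1
  r1*r2 + r1*r3 + r2*r3 = c/a = 3
  r1*r2*r3 = -d/a = -5


Product = -5


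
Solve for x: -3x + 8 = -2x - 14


Starting with: -3x + 8 = -2x - 14
Move all x terms to left: (-3 + 2)x = -14 - 8
Simplify: -x = -22
Divide both sides by -1: x = 22

x = 22


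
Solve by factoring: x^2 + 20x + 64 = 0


We need two numbers that multiply to 64 and add to 20.
Those numbers are 16 and 4 (since 16 * 4 = 64 and 16 + 4 = 20).
So x^2 + 20x + 64 = (x + 16)(x + 4) = 0
Setting each factor to zero: x = -16 or x = -4

x = -16, x = -4


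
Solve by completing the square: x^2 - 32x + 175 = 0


Start: x^2 - 32x + 175 = 0
Move constant: x^2 - 32x = -175
Half of -32 is -16, squared is 256
Add 256 to both sides: x^2 - 32x + 256 = 81
(x - 16)^2 = 81
x - 16 = ±9
x = 16 + 9 = 25 or x = 16 - 9 = 7

x = 7, x = 25


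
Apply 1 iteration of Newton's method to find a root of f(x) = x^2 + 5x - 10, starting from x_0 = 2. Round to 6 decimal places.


Newton's method: x_(n+1) = x_n - f(x_n)/f'(x_n)
f(x) = x^2 + 5x - 10
f'(x) = 2x + 5

Iteration 1:
  f(2.000000) = 4.000000
  f'(2.000000) = 9.000000
  x_1 = 2.000000 - (4.000000)/(9.000000) = 1.555556

x_1 = 1.555556


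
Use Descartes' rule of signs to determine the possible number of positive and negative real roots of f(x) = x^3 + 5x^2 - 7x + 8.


Descartes' rule of signs:

For positive roots, count sign changes in f(x) = x^3 + 5x^2 - 7x + 8:
Signs of coefficients: +, +, -, +
Number of sign changes: 2
Possible positive real roots: 2, 0

For negative roots, examine f(-x) = -x^3 + 5x^2 + 7x + 8:
Signs of coefficients: -, +, +, +
Number of sign changes: 1
Possible negative real roots: 1

Positive roots: 2 or 0; Negative roots: 1


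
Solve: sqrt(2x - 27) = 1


Square both sides: 2x - 27 = 1^2 = 1
2x = 1 + 27 = 28
x = 14
Check: sqrt(2*14 - 27) = sqrt(1) = 1 ✓

x = 14


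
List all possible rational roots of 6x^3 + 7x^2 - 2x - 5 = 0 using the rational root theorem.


Rational root theorem: possible roots are ±p/q where:
  p divides the constant term (-5): p ∈ {1, 5}
  q divides the leading coefficient (6): q ∈ {1, 2, 3, 6}

All possible rational roots: -5, -5/2, -5/3, -1, -5/6, -1/2, -1/3, -1/6, 1/6, 1/3, 1/2, 5/6, 1, 5/3, 5/2, 5

-5, -5/2, -5/3, -1, -5/6, -1/2, -1/3, -1/6, 1/6, 1/3, 1/2, 5/6, 1, 5/3, 5/2, 5


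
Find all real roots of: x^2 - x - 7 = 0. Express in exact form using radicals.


Using the quadratic formula: x = (-b ± sqrt(b^2 - 4ac)) / (2a)
Here a = 1, b = -1, c = -7
Discriminant = b^2 - 4ac = (-1)^2 - 4(1)(-7) = 1 + 28 = 29
Since discriminant = 29 > 0, there are two real roots.
x = (1 ± sqrt(29)) / 2
Numerically: x ≈ 3.1926 or x ≈ -2.1926

x = (1 + sqrt(29)) / 2 or x = (1 - sqrt(29)) / 2


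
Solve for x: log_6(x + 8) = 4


Convert to exponential form: x + 8 = 6^4 = 1296
x = 1296 - 8 = 1288
Check: log_6(1288 + 8) = log_6(1296) = log_6(1296) = 4 ✓

x = 1288


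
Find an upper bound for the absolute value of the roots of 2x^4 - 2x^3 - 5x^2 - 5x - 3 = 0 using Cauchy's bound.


Cauchy's bound: all roots r satisfy |r| <= 1 + max(|a_i/a_n|) for i = 0,...,n-1
where a_n is the leading coefficient.

Coefficients: [2, -2, -5, -5, -3]
Leading coefficient a_n = 2
Ratios |a_i/a_n|: 1, 5/2, 5/2, 3/2
Maximum ratio: 5/2
Cauchy's bound: |r| <= 1 + 5/2 = 7/2

Upper bound = 7/2


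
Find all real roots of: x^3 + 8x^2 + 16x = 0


The constant term is 0, so x = 0 is a root. Factor out x:
  x(x^2 + 8x + 16) = 0
Solve the quadratic x^2 + 8x + 16 = 0: discriminant = 8^2 - 4(1)(16) = 64 - 64 = 0.
Discriminant = 0, so a double root: x = -8/2 = -4.

x = -4 (multiplicity 2), x = 0


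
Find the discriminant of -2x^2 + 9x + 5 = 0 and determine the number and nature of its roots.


For ax^2 + bx + c = 0, discriminant D = b^2 - 4ac
Here a = -2, b = 9, c = 5
D = (9)^2 - 4(-2)(5) = 81 + 40 = 121

D = 121 > 0 and is a perfect square (sqrt = 11)
The equation has 2 distinct real rational roots.

Discriminant = 121, 2 distinct real rational roots


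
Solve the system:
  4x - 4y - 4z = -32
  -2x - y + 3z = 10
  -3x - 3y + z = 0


Using Cramer's rule. Expand each determinant along the first row.
D  = 4*[(-1)*1 - 3*(-3)] - (-4)*[(-2)*1 - 3*(-3)] + (-4)*[(-2)*(-3) - (-1)*(-3)]
  = 4*(8) - (-4)*(7) + (-4)*(3) = 48
Dx = (-32)*[(-1)*1 - 3*(-3)] - (-4)*[10*1 - 3*0] + (-4)*[10*(-3) - (-1)*0]
  = (-32)*(8) - (-4)*(10) + (-4)*(-30) = -96
Dy = 4*[10*1 - 3*0] - (-32)*[(-2)*1 - 3*(-3)] + (-4)*[(-2)*0 - 10*(-3)]
  = 4*(10) - (-32)*(7) + (-4)*(30) = 144
Dz = 4*[(-1)*0 - 10*(-3)] - (-4)*[(-2)*0 - 10*(-3)] + (-32)*[(-2)*(-3) - (-1)*(-3)]
  = 4*(30) - (-4)*(30) + (-32)*(3) = 144
x = Dx/D = -96/48 = -2, y = Dy/D = 144/48 = 3, z = Dz/D = 144/48 = 3
Check eq1: (4)(-2) + (-4)(3) + (-4)(3) = -32 = -32 ✓
Check eq2: (-2)(-2) + (-1)(3) + (3)(3) = 10 = 10 ✓
Check eq3: (-3)(-2) + (-3)(3) + (1)(3) = 0 = 0 ✓

x = -2, y = 3, z = 3


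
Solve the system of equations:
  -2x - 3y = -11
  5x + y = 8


Using Cramer's rule:
Determinant D = (-2)(1) - (5)(-3) = -2 + 15 = 13
Dx = (-11)(1) - (8)(-3) = -11 + 24 = 13
Dy = (-2)(8) - (5)(-11) = -16 + 55 = 39
x = Dx/D = 13/13 = 1
y = Dy/D = 39/13 = 3

x = 1, y = 3


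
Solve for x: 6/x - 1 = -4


Subtract -1 from both sides: 6/x = -3
Multiply both sides by x: 6 = -3 * x
Divide by -3: x = -2

x = -2


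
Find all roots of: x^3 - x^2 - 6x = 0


The constant term is 0, so x = 0 is a root. Factor out x:
  x^2 - x - 6 = 0
Solve the quadratic x^2 - x - 6 = 0: discriminant = (-1)^2 - 4(1)(-6) = 1 + 24 = 25.
sqrt(25) = 5, so x = (1 ± 5)/2: x = 3 or x = -2.
Collecting all roots found:

x = -2, x = 0, x = 3


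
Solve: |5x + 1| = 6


An absolute value equation |expr| = 6 gives two cases:
Case 1: 5x + 1 = 6
  5x = 5, so x = 1
Case 2: 5x + 1 = -6
  5x = -7, so x = -7/5

x = -7/5, x = 1


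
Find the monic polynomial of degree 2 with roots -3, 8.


A monic polynomial with roots -3, 8 is:
p(x) = (x + 3)(x - 8)
After multiplying by (x + 3): x + 3
After multiplying by (x - 8): x^2 - 5x - 24

x^2 - 5x - 24


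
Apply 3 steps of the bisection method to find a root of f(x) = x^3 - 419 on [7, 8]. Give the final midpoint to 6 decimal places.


f(x) = x^3 - 419
f(7) = -76 < 0
f(8) = 93 > 0

Step 1: midpoint = (7.000000 + 8.000000)/2 = 7.500000
  f(7.500000) = 2.875000
  f(mid) > 0, so root is in [7.000000, 7.500000]

Step 2: midpoint = (7.000000 + 7.500000)/2 = 7.250000
  f(7.250000) = -37.921875
  f(mid) < 0, so root is in [7.250000, 7.500000]

Step 3: midpoint = (7.250000 + 7.500000)/2 = 7.375000
  f(7.375000) = -17.869141
  f(mid) < 0, so root is in [7.375000, 7.500000]

midpoint = 7.375000


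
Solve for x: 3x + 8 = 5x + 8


Starting with: 3x + 8 = 5x + 8
Move all x terms to left: (3 - 5)x = 8 - 8
Simplify: -2x = 0
Divide both sides by -2: x = 0

x = 0


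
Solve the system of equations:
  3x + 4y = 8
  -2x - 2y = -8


Using Cramer's rule:
Determinant D = (3)(-2) - (-2)(4) = -6 + 8 = 2
Dx = (8)(-2) - (-8)(4) = -16 + 32 = 16
Dy = (3)(-8) - (-2)(8) = -24 + 16 = -8
x = Dx/D = 16/2 = 8
y = Dy/D = -8/2 = -4

x = 8, y = -4


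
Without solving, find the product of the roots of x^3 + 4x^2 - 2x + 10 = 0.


By Vieta's formulas for x^3 + bx^2 + cx + d = 0:
  r1 + r2 + r3 = -b/a = -4
  r1*r2 + r1*r3 + r2*r3 = c/a = -2
  r1*r2*r3 = -d/a = -10


Product = -10


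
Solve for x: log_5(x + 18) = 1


Convert to exponential form: x + 18 = 5^1 = 5
x = 5 - 18 = -13
Check: log_5(-13 + 18) = log_5(5) = log_5(5) = 1 ✓

x = -13


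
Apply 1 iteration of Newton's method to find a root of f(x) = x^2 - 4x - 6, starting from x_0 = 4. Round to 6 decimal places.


Newton's method: x_(n+1) = x_n - f(x_n)/f'(x_n)
f(x) = x^2 - 4x - 6
f'(x) = 2x - 4

Iteration 1:
  f(4.000000) = -6.000000
  f'(4.000000) = 4.000000
  x_1 = 4.000000 - (-6.000000)/(4.000000) = 5.500000

x_1 = 5.500000


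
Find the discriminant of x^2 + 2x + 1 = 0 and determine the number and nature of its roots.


For ax^2 + bx + c = 0, discriminant D = b^2 - 4ac
Here a = 1, b = 2, c = 1
D = (2)^2 - 4(1)(1) = 4 - 4 = 0

D = 0
The equation has exactly 1 real root (a repeated/double root).

Discriminant = 0, 1 repeated real root


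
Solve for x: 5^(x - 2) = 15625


Express both sides with the same base.
15625 = 5^6
Since the bases match, equate exponents: x - 2 = 6
So x = 6 - (-2) = 8

x = 8


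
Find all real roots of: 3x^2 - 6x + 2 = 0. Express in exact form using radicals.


Using the quadratic formula: x = (-b ± sqrt(b^2 - 4ac)) / (2a)
Here a = 3, b = -6, c = 2
Discriminant = b^2 - 4ac = (-6)^2 - 4(3)(2) = 36 - 24 = 12
Since discriminant = 12 > 0, there are two real roots.
x = (6 ± 2*sqrt(3)) / 6
Simplifying: x = (3 ± sqrt(3)) / 3
Numerically: x ≈ 1.5774 or x ≈ 0.4226

x = (3 + sqrt(3)) / 3 or x = (3 - sqrt(3)) / 3


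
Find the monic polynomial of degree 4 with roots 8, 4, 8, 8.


A monic polynomial with roots 8, 4, 8, 8 is:
p(x) = (x - 8)(x - 4)(x - 8)(x - 8)
After multiplying by (x - 8): x - 8
After multiplying by (x - 4): x^2 - 12x + 32
After multiplying by (x - 8): x^3 - 20x^2 + 128x - 256
After multiplying by (x - 8): x^4 - 28x^3 + 288x^2 - 1280x + 2048

x^4 - 28x^3 + 288x^2 - 1280x + 2048


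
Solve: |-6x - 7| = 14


An absolute value equation |expr| = 14 gives two cases:
Case 1: -6x - 7 = 14
  -6x = 21, so x = -7/2
Case 2: -6x - 7 = -14
  -6x = -7, so x = 7/6

x = -7/2, x = 7/6


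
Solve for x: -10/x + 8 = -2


Subtract 8 from both sides: -10/x = -10
Multiply both sides by x: -10 = -10 * x
Divide by -10: x = 1

x = 1


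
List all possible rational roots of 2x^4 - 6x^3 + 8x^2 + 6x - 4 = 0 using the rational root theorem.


Rational root theorem: possible roots are ±p/q where:
  p divides the constant term (-4): p ∈ {1, 2, 4}
  q divides the leading coefficient (2): q ∈ {1, 2}

All possible rational roots: -4, -2, -1, -1/2, 1/2, 1, 2, 4

-4, -2, -1, -1/2, 1/2, 1, 2, 4


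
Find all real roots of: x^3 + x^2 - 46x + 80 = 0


Let p(x) = x^3 + x^2 - 46x + 80. By the rational root theorem (leading coefficient 1), any rational root is an integer divisor of 80: try ±1, ±2, ... in turn.
Test x = 1: value = 36 ≠ 0.
Test x = -1: value = 126 ≠ 0.
Test x = 2: value = 0 ✓, so (x - 2) is a factor.
Synthetic division by (x - 2): bring down 1; 1(2) + 1 = 3; 3(2) - 46 = -40; (-40)(2) + 80 = 0 → quotient x^2 + 3x - 40, remainder 0.
Solve the quadratic x^2 + 3x - 40 = 0: discriminant = 3^2 - 4(1)(-40) = 9 + 160 = 169.
sqrt(169) = 13, so x = (-3 ± 13)/2: x = 5 or x = -8.

x = -8, x = 2, x = 5


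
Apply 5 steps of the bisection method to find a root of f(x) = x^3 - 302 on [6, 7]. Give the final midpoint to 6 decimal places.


f(x) = x^3 - 302
f(6) = -86 < 0
f(7) = 41 > 0

Step 1: midpoint = (6.000000 + 7.000000)/2 = 6.500000
  f(6.500000) = -27.375000
  f(mid) < 0, so root is in [6.500000, 7.000000]

Step 2: midpoint = (6.500000 + 7.000000)/2 = 6.750000
  f(6.750000) = 5.546875
  f(mid) > 0, so root is in [6.500000, 6.750000]

Step 3: midpoint = (6.500000 + 6.750000)/2 = 6.625000
  f(6.625000) = -11.224609
  f(mid) < 0, so root is in [6.625000, 6.750000]

Step 4: midpoint = (6.625000 + 6.750000)/2 = 6.687500
  f(6.687500) = -2.917236
  f(mid) < 0, so root is in [6.687500, 6.750000]

Step 5: midpoint = (6.687500 + 6.750000)/2 = 6.718750
  f(6.718750) = 1.295135
  f(mid) > 0, so root is in [6.687500, 6.718750]

midpoint = 6.718750


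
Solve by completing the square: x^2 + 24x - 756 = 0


Start: x^2 + 24x - 756 = 0
Move constant: x^2 + 24x = 756
Half of 24 is 12, squared is 144
Add 144 to both sides: x^2 + 24x + 144 = 900
(x + 12)^2 = 900
x + 12 = ±30
x = -12 + 30 = 18 or x = -12 - 30 = -42

x = -42, x = 18


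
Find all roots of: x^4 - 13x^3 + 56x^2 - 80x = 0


The constant term is 0, so x = 0 is a root. Factor out x:
  x^3 - 13x^2 + 56x - 80 = 0
Let p(x) = x^3 - 13x^2 + 56x - 80. By the rational root theorem (leading coefficient 1), any rational root is an integer divisor of 80: try ±1, ±2, ... in turn.
Test x = 1: value = -36 ≠ 0.
Test x = -1: value = -150 ≠ 0.
Test x = 2: value = -12 ≠ 0.
Test x = -2: value = -252 ≠ 0.
Test x = 4: value = 0 ✓, so (x - 4) is a factor.
Synthetic division by (x - 4): bring down 1; 1(4) - 13 = -9; (-9)(4) + 56 = 20; 20(4) - 80 = 0 → quotient x^2 - 9x + 20, remainder 0.
Solve the quadratic x^2 - 9x + 20 = 0: discriminant = (-9)^2 - 4(1)(20) = 81 - 80 = 1.
sqrt(1) = 1, so x = (9 ± 1)/2: x = 5 or x = 4.
Collecting all roots found:

x = 0, x = 4 (multiplicity 2), x = 5


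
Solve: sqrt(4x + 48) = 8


Square both sides: 4x + 48 = 8^2 = 64
4x = 64 - 48 = 16
x = 4
Check: sqrt(4*4 + 48) = sqrt(64) = 8 ✓

x = 4


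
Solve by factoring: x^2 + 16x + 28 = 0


We need two numbers that multiply to 28 and add to 16.
Those numbers are 14 and 2 (since 14 * 2 = 28 and 14 + 2 = 16).
So x^2 + 16x + 28 = (x + 14)(x + 2) = 0
Setting each factor to zero: x = -14 or x = -2

x = -14, x = -2


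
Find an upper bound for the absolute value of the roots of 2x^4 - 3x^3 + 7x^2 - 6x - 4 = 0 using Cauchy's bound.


Cauchy's bound: all roots r satisfy |r| <= 1 + max(|a_i/a_n|) for i = 0,...,n-1
where a_n is the leading coefficient.

Coefficients: [2, -3, 7, -6, -4]
Leading coefficient a_n = 2
Ratios |a_i/a_n|: 3/2, 7/2, 3, 2
Maximum ratio: 7/2
Cauchy's bound: |r| <= 1 + 7/2 = 9/2

Upper bound = 9/2


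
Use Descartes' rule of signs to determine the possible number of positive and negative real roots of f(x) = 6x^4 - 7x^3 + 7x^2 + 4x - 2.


Descartes' rule of signs:

For positive roots, count sign changes in f(x) = 6x^4 - 7x^3 + 7x^2 + 4x - 2:
Signs of coefficients: +, -, +, +, -
Number of sign changes: 3
Possible positive real roots: 3, 1

For negative roots, examine f(-x) = 6x^4 + 7x^3 + 7x^2 - 4x - 2:
Signs of coefficients: +, +, +, -, -
Number of sign changes: 1
Possible negative real roots: 1

Positive roots: 3 or 1; Negative roots: 1


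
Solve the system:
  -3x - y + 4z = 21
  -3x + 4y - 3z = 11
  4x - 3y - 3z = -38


Using Cramer's rule. Expand each determinant along the first row.
D  = (-3)*[4*(-3) - (-3)*(-3)] - (-1)*[(-3)*(-3) - (-3)*4] + 4*[(-3)*(-3) - 4*4]
  = (-3)*(-21) - (-1)*(21) + 4*(-7) = 56
Dx = 21*[4*(-3) - (-3)*(-3)] - (-1)*[11*(-3) - (-3)*(-38)] + 4*[11*(-3) - 4*(-38)]
  = 21*(-21) - (-1)*(-147) + 4*(119) = -112
Dy = (-3)*[11*(-3) - (-3)*(-38)] - 21*[(-3)*(-3) - (-3)*4] + 4*[(-3)*(-38) - 11*4]
  = (-3)*(-147) - 21*(21) + 4*(70) = 280
Dz = (-3)*[4*(-38) - 11*(-3)] - (-1)*[(-3)*(-38) - 11*4] + 21*[(-3)*(-3) - 4*4]
  = (-3)*(-119) - (-1)*(70) + 21*(-7) = 280
x = Dx/D = -112/56 = -2, y = Dy/D = 280/56 = 5, z = Dz/D = 280/56 = 5
Check eq1: (-3)(-2) + (-1)(5) + (4)(5) = 21 = 21 ✓
Check eq2: (-3)(-2) + (4)(5) + (-3)(5) = 11 = 11 ✓
Check eq3: (4)(-2) + (-3)(5) + (-3)(5) = -38 = -38 ✓

x = -2, y = 5, z = 5


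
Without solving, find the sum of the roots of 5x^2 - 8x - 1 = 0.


By Vieta's formulas for ax^2 + bx + c = 0:
  Sum of roots = -b/a
  Product of roots = c/a

Here a = 5, b = -8, c = -1
Sum = -(-8)/5 = 8/5
Product = -1/5 = -1/5

Sum = 8/5


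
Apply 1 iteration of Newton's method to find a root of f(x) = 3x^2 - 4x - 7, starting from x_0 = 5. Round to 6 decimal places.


Newton's method: x_(n+1) = x_n - f(x_n)/f'(x_n)
f(x) = 3x^2 - 4x - 7
f'(x) = 6x - 4

Iteration 1:
  f(5.000000) = 48.000000
  f'(5.000000) = 26.000000
  x_1 = 5.000000 - (48.000000)/(26.000000) = 3.153846

x_1 = 3.153846


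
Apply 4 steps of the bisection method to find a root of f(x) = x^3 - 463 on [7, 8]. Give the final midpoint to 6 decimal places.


f(x) = x^3 - 463
f(7) = -120 < 0
f(8) = 49 > 0

Step 1: midpoint = (7.000000 + 8.000000)/2 = 7.500000
  f(7.500000) = -41.125000
  f(mid) < 0, so root is in [7.500000, 8.000000]

Step 2: midpoint = (7.500000 + 8.000000)/2 = 7.750000
  f(7.750000) = 2.484375
  f(mid) > 0, so root is in [7.500000, 7.750000]

Step 3: midpoint = (7.500000 + 7.750000)/2 = 7.625000
  f(7.625000) = -19.677734
  f(mid) < 0, so root is in [7.625000, 7.750000]

Step 4: midpoint = (7.625000 + 7.750000)/2 = 7.687500
  f(7.687500) = -8.686768
  f(mid) < 0, so root is in [7.687500, 7.750000]

midpoint = 7.687500


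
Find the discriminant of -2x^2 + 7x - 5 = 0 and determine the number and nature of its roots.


For ax^2 + bx + c = 0, discriminant D = b^2 - 4ac
Here a = -2, b = 7, c = -5
D = (7)^2 - 4(-2)(-5) = 49 - 40 = 9

D = 9 > 0 and is a perfect square (sqrt = 3)
The equation has 2 distinct real rational roots.

Discriminant = 9, 2 distinct real rational roots


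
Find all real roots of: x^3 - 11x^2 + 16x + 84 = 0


Let p(x) = x^3 - 11x^2 + 16x + 84. By the rational root theorem (leading coefficient 1), any rational root is an integer divisor of 84: try ±1, ±2, ... in turn.
Test x = 1: value = 90 ≠ 0.
Test x = -1: value = 56 ≠ 0.
Test x = 2: value = 80 ≠ 0.
Test x = -2: value = 0 ✓, so (x + 2) is a factor.
Synthetic division by (x + 2): bring down 1; 1(-2) - 11 = -13; (-13)(-2) + 16 = 42; 42(-2) + 84 = 0 → quotient x^2 - 13x + 42, remainder 0.
Solve the quadratic x^2 - 13x + 42 = 0: discriminant = (-13)^2 - 4(1)(42) = 169 - 168 = 1.
sqrt(1) = 1, so x = (13 ± 1)/2: x = 7 or x = 6.

x = -2, x = 6, x = 7


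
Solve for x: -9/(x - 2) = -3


Multiply both sides by (x - 2): -9 = -3(x - 2)
Distribute: -9 = -3x + 6
-3x = -9 - 6 = -15
x = 5

x = 5


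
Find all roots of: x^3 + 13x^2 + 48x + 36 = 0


Let p(x) = x^3 + 13x^2 + 48x + 36. By the rational root theorem (leading coefficient 1), any rational root is an integer divisor of 36: try ±1, ±2, ... in turn.
Test x = 1: value = 98 ≠ 0.
Test x = -1: value = 0 ✓, so (x + 1) is a factor.
Synthetic division by (x + 1): bring down 1; 1(-1) + 13 = 12; 12(-1) + 48 = 36; 36(-1) + 36 = 0 → quotient x^2 + 12x + 36, remainder 0.
Solve the quadratic x^2 + 12x + 36 = 0: discriminant = 12^2 - 4(1)(36) = 144 - 144 = 0.
Discriminant = 0, so a double root: x = -12/2 = -6.
Collecting all roots found:

x = -6 (multiplicity 2), x = -1


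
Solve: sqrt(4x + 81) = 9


Square both sides: 4x + 81 = 9^2 = 81
4x = 81 - 81 = 0
x = 0
Check: sqrt(4*0 + 81) = sqrt(81) = 9 ✓

x = 0


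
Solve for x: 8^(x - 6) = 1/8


Express both sides with the same base.
1/8 = 8^(-1)
Since the bases match, equate exponents: x - 6 = -1
So x = -1 - (-6) = 5

x = 5


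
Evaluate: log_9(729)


We need the exponent such that 9^? = 729
9^3 = 729
Therefore log_9(729) = 3

3


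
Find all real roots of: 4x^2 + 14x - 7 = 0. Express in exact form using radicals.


Using the quadratic formula: x = (-b ± sqrt(b^2 - 4ac)) / (2a)
Here a = 4, b = 14, c = -7
Discriminant = b^2 - 4ac = 14^2 - 4(4)(-7) = 196 + 112 = 308
Since discriminant = 308 > 0, there are two real roots.
x = (-14 ± 2*sqrt(77)) / 8
Simplifying: x = (-7 ± sqrt(77)) / 4
Numerically: x ≈ 0.4437 or x ≈ -3.9437

x = (-7 + sqrt(77)) / 4 or x = (-7 - sqrt(77)) / 4


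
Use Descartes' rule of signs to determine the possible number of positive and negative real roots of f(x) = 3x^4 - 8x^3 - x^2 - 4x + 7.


Descartes' rule of signs:

For positive roots, count sign changes in f(x) = 3x^4 - 8x^3 - x^2 - 4x + 7:
Signs of coefficients: +, -, -, -, +
Number of sign changes: 2
Possible positive real roots: 2, 0

For negative roots, examine f(-x) = 3x^4 + 8x^3 - x^2 + 4x + 7:
Signs of coefficients: +, +, -, +, +
Number of sign changes: 2
Possible negative real roots: 2, 0

Positive roots: 2 or 0; Negative roots: 2 or 0


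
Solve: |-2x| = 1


An absolute value equation |expr| = 1 gives two cases:
Case 1: -2x = 1
  -2x = 1, so x = -1/2
Case 2: -2x = -1
  -2x = -1, so x = 1/2

x = -1/2, x = 1/2


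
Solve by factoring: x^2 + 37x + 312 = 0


We need two numbers that multiply to 312 and add to 37.
Those numbers are 24 and 13 (since 24 * 13 = 312 and 24 + 13 = 37).
So x^2 + 37x + 312 = (x + 24)(x + 13) = 0
Setting each factor to zero: x = -24 or x = -13

x = -24, x = -13


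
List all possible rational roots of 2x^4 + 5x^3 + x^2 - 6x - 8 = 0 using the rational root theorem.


Rational root theorem: possible roots are ±p/q where:
  p divides the constant term (-8): p ∈ {1, 2, 4, 8}
  q divides the leading coefficient (2): q ∈ {1, 2}

All possible rational roots: -8, -4, -2, -1, -1/2, 1/2, 1, 2, 4, 8

-8, -4, -2, -1, -1/2, 1/2, 1, 2, 4, 8


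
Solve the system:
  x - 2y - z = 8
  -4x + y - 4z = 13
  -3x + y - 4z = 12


Using Cramer's rule. Expand each determinant along the first row.
D  = 1*[1*(-4) - (-4)*1] - (-2)*[(-4)*(-4) - (-4)*(-3)] + (-1)*[(-4)*1 - 1*(-3)]
  = 1*(0) - (-2)*(4) + (-1)*(-1) = 9
Dx = 8*[1*(-4) - (-4)*1] - (-2)*[13*(-4) - (-4)*12] + (-1)*[13*1 - 1*12]
  = 8*(0) - (-2)*(-4) + (-1)*(1) = -9
Dy = 1*[13*(-4) - (-4)*12] - 8*[(-4)*(-4) - (-4)*(-3)] + (-1)*[(-4)*12 - 13*(-3)]
  = 1*(-4) - 8*(4) + (-1)*(-9) = -27
Dz = 1*[1*12 - 13*1] - (-2)*[(-4)*12 - 13*(-3)] + 8*[(-4)*1 - 1*(-3)]
  = 1*(-1) - (-2)*(-9) + 8*(-1) = -27
x = Dx/D = -9/9 = -1, y = Dy/D = -27/9 = -3, z = Dz/D = -27/9 = -3
Check eq1: (1)(-1) + (-2)(-3) + (-1)(-3) = 8 = 8 ✓
Check eq2: (-4)(-1) + (1)(-3) + (-4)(-3) = 13 = 13 ✓
Check eq3: (-3)(-1) + (1)(-3) + (-4)(-3) = 12 = 12 ✓

x = -1, y = -3, z = -3


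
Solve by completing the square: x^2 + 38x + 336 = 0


Start: x^2 + 38x + 336 = 0
Move constant: x^2 + 38x = -336
Half of 38 is 19, squared is 361
Add 361 to both sides: x^2 + 38x + 361 = 25
(x + 19)^2 = 25
x + 19 = ±5
x = -19 + 5 = -14 or x = -19 - 5 = -24

x = -24, x = -14


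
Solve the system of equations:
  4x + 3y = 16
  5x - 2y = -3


Using Cramer's rule:
Determinant D = (4)(-2) - (5)(3) = -8 - 15 = -23
Dx = (16)(-2) - (-3)(3) = -32 + 9 = -23
Dy = (4)(-3) - (5)(16) = -12 - 80 = -92
x = Dx/D = -23/-23 = 1
y = Dy/D = -92/-23 = 4

x = 1, y = 4


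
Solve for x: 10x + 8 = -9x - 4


Starting with: 10x + 8 = -9x - 4
Move all x terms to left: (10 + 9)x = -4 - 8
Simplify: 19x = -12
Divide both sides by 19: x = -12/19

x = -12/19


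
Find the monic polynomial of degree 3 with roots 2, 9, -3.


A monic polynomial with roots 2, 9, -3 is:
p(x) = (x - 2)(x - 9)(x + 3)
After multiplying by (x - 2): x - 2
After multiplying by (x - 9): x^2 - 11x + 18
After multiplying by (x + 3): x^3 - 8x^2 - 15x + 54

x^3 - 8x^2 - 15x + 54


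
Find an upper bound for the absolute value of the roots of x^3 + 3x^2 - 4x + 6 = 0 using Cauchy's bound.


Cauchy's bound: all roots r satisfy |r| <= 1 + max(|a_i/a_n|) for i = 0,...,n-1
where a_n is the leading coefficient.

Coefficients: [1, 3, -4, 6]
Leading coefficient a_n = 1
Ratios |a_i/a_n|: 3, 4, 6
Maximum ratio: 6
Cauchy's bound: |r| <= 1 + 6 = 7

Upper bound = 7


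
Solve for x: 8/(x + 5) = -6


Multiply both sides by (x + 5): 8 = -6(x + 5)
Distribute: 8 = -6x - 30
-6x = 8 + 30 = 38
x = -19/3

x = -19/3


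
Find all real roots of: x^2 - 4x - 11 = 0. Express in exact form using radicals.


Using the quadratic formula: x = (-b ± sqrt(b^2 - 4ac)) / (2a)
Here a = 1, b = -4, c = -11
Discriminant = b^2 - 4ac = (-4)^2 - 4(1)(-11) = 16 + 44 = 60
Since discriminant = 60 > 0, there are two real roots.
x = (4 ± 2*sqrt(15)) / 2
Simplifying: x = 2 ± sqrt(15)
Numerically: x ≈ 5.8730 or x ≈ -1.8730

x = 2 + sqrt(15) or x = 2 - sqrt(15)


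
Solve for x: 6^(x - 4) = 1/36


Express both sides with the same base.
1/36 = 6^(-2)
Since the bases match, equate exponents: x - 4 = -2
So x = -2 - (-4) = 2

x = 2


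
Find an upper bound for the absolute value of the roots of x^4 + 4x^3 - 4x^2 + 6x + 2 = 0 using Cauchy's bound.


Cauchy's bound: all roots r satisfy |r| <= 1 + max(|a_i/a_n|) for i = 0,...,n-1
where a_n is the leading coefficient.

Coefficients: [1, 4, -4, 6, 2]
Leading coefficient a_n = 1
Ratios |a_i/a_n|: 4, 4, 6, 2
Maximum ratio: 6
Cauchy's bound: |r| <= 1 + 6 = 7

Upper bound = 7


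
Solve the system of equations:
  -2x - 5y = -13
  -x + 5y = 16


Using Cramer's rule:
Determinant D = (-2)(5) - (-1)(-5) = -10 - 5 = -15
Dx = (-13)(5) - (16)(-5) = -65 + 80 = 15
Dy = (-2)(16) - (-1)(-13) = -32 - 13 = -45
x = Dx/D = 15/-15 = -1
y = Dy/D = -45/-15 = 3

x = -1, y = 3


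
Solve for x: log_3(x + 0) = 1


Convert to exponential form: x + 0 = 3^1 = 3
x = 3 - 0 = 3
Check: log_3(3 + 0) = log_3(3) = log_3(3) = 1 ✓

x = 3


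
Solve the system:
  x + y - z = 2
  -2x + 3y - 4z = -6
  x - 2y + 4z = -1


Using Cramer's rule. Expand each determinant along the first row.
D  = 1*[3*4 - (-4)*(-2)] - 1*[(-2)*4 - (-4)*1] + (-1)*[(-2)*(-2) - 3*1]
  = 1*(4) - 1*(-4) + (-1)*(1) = 7
Dx = 2*[3*4 - (-4)*(-2)] - 1*[(-6)*4 - (-4)*(-1)] + (-1)*[(-6)*(-2) - 3*(-1)]
  = 2*(4) - 1*(-28) + (-1)*(15) = 21
Dy = 1*[(-6)*4 - (-4)*(-1)] - 2*[(-2)*4 - (-4)*1] + (-1)*[(-2)*(-1) - (-6)*1]
  = 1*(-28) - 2*(-4) + (-1)*(8) = -28
Dz = 1*[3*(-1) - (-6)*(-2)] - 1*[(-2)*(-1) - (-6)*1] + 2*[(-2)*(-2) - 3*1]
  = 1*(-15) - 1*(8) + 2*(1) = -21
x = Dx/D = 21/7 = 3, y = Dy/D = -28/7 = -4, z = Dz/D = -21/7 = -3
Check eq1: (1)(3) + (1)(-4) + (-1)(-3) = 2 = 2 ✓
Check eq2: (-2)(3) + (3)(-4) + (-4)(-3) = -6 = -6 ✓
Check eq3: (1)(3) + (-2)(-4) + (4)(-3) = -1 = -1 ✓

x = 3, y = -4, z = -3
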